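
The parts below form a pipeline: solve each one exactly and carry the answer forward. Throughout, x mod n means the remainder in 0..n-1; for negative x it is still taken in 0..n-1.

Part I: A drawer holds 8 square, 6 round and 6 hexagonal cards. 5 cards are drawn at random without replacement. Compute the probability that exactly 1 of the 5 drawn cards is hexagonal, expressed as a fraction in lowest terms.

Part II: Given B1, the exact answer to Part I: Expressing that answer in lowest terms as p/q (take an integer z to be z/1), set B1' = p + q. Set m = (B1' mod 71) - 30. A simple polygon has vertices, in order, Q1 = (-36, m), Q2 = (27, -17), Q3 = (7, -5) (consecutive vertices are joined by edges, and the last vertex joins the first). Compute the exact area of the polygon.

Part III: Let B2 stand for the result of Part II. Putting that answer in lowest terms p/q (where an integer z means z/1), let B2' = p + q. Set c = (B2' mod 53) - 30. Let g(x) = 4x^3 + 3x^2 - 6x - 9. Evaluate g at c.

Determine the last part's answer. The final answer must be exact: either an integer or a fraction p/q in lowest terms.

Part I: total draws C(20,5) = 15504; favorable C(6,1)*C(14,4) = 6006; P = 1001/2584; answer 1001/2584
Part II: B1 = 1001/2584; threaded value p + q = 3585; m = 5; cross terms: (-36*-17 - 27*5)=477, (27*-5 - 7*-17)=-16, (7*5 - -36*-5)=-145; twice the area = |316| = 316; area = 158; answer 158
Part III: B2 = 158; threaded value p + q = 159; c = -30; 4*(-30)^3 + 3*(-30)^2 - 6*(-30)^1 - 9 = (-108000) + (2700) + (180) + (-9) = -105129; answer -105129

-105129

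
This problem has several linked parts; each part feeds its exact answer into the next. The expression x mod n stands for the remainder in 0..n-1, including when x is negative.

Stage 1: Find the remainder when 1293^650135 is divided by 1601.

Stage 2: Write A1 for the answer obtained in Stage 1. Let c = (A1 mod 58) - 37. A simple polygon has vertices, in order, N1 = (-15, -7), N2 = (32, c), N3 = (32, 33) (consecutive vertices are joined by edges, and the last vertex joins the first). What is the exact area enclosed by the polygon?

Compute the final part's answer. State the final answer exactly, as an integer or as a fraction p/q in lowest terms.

1081/2

Stage 1: squarings mod 1601: 1293^1=1293, 1293^2=405, 1293^4=723, 1293^8=803, 1293^16=1207, 1293^32=1540, 1293^64=519, 1293^128=393, 1293^256=753, 1293^512=255, 1293^1024=985, 1293^2048=19, 1293^4096=361, 1293^8192=640, 1293^16384=1345, 1293^32768=1496, 1293^65536=1419, 1293^131072=1104, 1293^262144=455, 1293^524288=496; 1293^650135 = 1293^1 * 1293^2 * 1293^4 * 1293^16 * 1293^128 * 1293^256 * 1293^512 * 1293^2048 * 1293^8192 * 1293^16384 * 1293^32768 * 1293^65536 * 1293^524288 = 1091 (mod 1601); answer 1091
Stage 2: A1 = 1091; c = 10; cross terms: (-15*10 - 32*-7)=74, (32*33 - 32*10)=736, (32*-7 - -15*33)=271; twice the area = |1081| = 1081; area = 1081/2; answer 1081/2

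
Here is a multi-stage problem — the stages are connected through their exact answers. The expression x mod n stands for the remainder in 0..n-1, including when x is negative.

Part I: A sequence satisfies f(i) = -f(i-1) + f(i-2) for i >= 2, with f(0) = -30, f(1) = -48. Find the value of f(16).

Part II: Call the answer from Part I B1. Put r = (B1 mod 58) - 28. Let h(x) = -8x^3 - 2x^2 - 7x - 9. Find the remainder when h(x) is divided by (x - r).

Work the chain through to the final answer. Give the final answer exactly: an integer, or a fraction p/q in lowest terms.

7861

Part I: f(2) = -1*(-48) + 1*(-30) = 18; iterating: f(2)=18, f(3)=-66, f(4)=84, f(5)=-150, f(6)=234, f(7)=-384, f(8)=618, f(9)=-1002, f(10)=1620, f(11)=-2622, f(12)=4242, f(13)=-6864, f(14)=11106, f(15)=-17970, f(16)=29076; answer 29076
Part II: B1 = 29076; r = -10; remainder = value at the root: -8*(-10)^3 - 2*(-10)^2 - 7*(-10)^1 - 9 = (8000) + (-200) + (70) + (-9) = 7861; answer 7861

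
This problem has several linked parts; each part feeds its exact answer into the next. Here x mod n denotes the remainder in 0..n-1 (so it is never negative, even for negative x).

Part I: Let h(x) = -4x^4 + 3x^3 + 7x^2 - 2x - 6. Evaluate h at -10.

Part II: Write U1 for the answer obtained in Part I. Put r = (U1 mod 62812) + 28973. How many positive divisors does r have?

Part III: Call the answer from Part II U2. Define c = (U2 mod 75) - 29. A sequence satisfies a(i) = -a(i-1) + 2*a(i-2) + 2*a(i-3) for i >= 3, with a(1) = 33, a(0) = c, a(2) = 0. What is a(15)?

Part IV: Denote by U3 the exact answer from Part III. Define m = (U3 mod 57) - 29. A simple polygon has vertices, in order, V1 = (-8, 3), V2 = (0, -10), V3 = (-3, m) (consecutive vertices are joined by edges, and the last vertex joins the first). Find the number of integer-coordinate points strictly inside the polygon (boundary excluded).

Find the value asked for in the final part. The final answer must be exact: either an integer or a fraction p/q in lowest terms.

84

Part I: -4*(-10)^4 + 3*(-10)^3 + 7*(-10)^2 - 2*(-10)^1 - 6 = (-40000) + (-3000) + (700) + (20) + (-6) = -42286; answer -42286
Part II: U1 = -42286; r = 49499; 49499 is prime, so its only divisors are 1 and 49499; count = 2; answer 2
Part III: U2 = 2; c = -27; a(3) = -1*(0) + 2*(33) + 2*(-27) = 12; iterating: a(3)=12, a(4)=54, a(5)=-30, a(6)=162, a(7)=-114, a(8)=378, a(9)=-282, a(10)=810, a(11)=-618, a(12)=1674, a(13)=-1290, a(14)=3402, a(15)=-2634; answer -2634
Part IV: U3 = -2634; m = 16; cross terms: (-8*-10 - 0*3)=80, (0*16 - -3*-10)=-30, (-3*3 - -8*16)=119; twice the area = |169| = 169; area = 169/2; boundary points = 1 + 1 + 1 = 3; strictly interior points = area - boundary/2 + 1 = 84; answer 84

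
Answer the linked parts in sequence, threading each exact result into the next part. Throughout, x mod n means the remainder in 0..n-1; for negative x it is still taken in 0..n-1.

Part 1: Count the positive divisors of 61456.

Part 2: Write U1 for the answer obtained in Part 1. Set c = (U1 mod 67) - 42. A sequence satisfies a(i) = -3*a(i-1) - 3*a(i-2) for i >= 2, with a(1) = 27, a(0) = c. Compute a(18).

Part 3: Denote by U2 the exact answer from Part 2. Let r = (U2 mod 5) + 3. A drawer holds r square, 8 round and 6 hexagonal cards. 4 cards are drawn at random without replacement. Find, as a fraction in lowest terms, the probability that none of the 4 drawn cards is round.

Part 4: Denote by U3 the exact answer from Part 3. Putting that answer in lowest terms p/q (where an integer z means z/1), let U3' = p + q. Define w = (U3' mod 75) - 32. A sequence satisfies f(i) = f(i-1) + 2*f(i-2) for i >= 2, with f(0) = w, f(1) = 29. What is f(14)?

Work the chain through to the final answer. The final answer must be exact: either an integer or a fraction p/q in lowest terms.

Part 1: 61456 = 2^4 * 23 * 167; number of divisors = (4+1) * (1+1) * (1+1) = 20; answer 20
Part 2: U1 = 20; c = -22; a(2) = -3*(27) - 3*(-22) = -15; iterating: a(2)=-15, a(3)=-36, a(4)=153, a(5)=-351, a(6)=594, a(7)=-729, a(8)=405, a(9)=972, a(10)=-4131, a(11)=9477, a(12)=-16038, a(13)=19683, a(14)=-10935, a(15)=-26244, a(16)=111537, a(17)=-255879, a(18)=433026; answer 433026
Part 3: U2 = 433026; r = 4; total draws C(18,4) = 3060; favorable C(10,4) = 210; P = 7/102; answer 7/102
Part 4: U3 = 7/102; threaded value p + q = 109; w = 2; f(2) = 1*(29) + 2*(2) = 33; iterating: f(2)=33, f(3)=91, f(4)=157, f(5)=339, f(6)=653, f(7)=1331, f(8)=2637, f(9)=5299, f(10)=10573, f(11)=21171, f(12)=42317, f(13)=84659, f(14)=169293; answer 169293

169293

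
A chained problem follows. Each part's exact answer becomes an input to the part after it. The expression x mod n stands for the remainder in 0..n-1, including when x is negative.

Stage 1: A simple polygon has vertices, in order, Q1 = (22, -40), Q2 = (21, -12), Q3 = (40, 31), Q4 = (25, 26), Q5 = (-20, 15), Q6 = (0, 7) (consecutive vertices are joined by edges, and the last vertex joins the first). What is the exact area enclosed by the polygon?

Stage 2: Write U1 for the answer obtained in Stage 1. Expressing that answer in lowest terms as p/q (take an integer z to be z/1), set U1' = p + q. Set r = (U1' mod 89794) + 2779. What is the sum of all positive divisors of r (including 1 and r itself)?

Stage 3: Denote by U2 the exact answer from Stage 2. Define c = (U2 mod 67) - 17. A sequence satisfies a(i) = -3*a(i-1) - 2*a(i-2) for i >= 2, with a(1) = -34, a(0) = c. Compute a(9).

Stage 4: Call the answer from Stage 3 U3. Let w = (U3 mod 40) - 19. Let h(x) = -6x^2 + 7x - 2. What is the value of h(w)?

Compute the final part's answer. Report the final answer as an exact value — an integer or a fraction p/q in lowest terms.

-247

Stage 1: cross terms: (22*-12 - 21*-40)=576, (21*31 - 40*-12)=1131, (40*26 - 25*31)=265, (25*15 - -20*26)=895, (-20*7 - 0*15)=-140, (0*-40 - 22*7)=-154; twice the area = |2573| = 2573; area = 2573/2; answer 2573/2
Stage 2: U1 = 2573/2; threaded value p + q = 2575; r = 5354; 5354 = 2 * 2677; sigma = (1 + 2) * (1 + 2677) = 3 * 2678 = 8034; answer 8034
Stage 3: U2 = 8034; c = 44; a(2) = -3*(-34) - 2*(44) = 14; iterating: a(2)=14, a(3)=26, a(4)=-106, a(5)=266, a(6)=-586, a(7)=1226, a(8)=-2506, a(9)=5066; answer 5066
Stage 4: U3 = 5066; w = 7; -6*(7)^2 + 7*(7)^1 - 2 = (-294) + (49) + (-2) = -247; answer -247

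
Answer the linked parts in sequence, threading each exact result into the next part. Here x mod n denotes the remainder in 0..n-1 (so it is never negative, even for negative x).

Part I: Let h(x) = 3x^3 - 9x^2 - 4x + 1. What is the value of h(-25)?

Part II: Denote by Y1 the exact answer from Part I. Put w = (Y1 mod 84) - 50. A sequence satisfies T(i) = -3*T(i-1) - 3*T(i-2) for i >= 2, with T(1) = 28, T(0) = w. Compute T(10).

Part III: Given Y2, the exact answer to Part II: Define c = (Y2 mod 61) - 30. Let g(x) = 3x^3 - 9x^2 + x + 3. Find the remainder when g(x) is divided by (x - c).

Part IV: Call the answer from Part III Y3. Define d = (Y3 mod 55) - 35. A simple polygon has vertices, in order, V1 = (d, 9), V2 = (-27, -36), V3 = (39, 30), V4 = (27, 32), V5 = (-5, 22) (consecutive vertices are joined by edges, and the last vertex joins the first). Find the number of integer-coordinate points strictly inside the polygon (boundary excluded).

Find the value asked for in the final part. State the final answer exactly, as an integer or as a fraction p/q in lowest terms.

Part I: 3*(-25)^3 - 9*(-25)^2 - 4*(-25)^1 + 1 = (-46875) + (-5625) + (100) + (1) = -52399; answer -52399
Part II: Y1 = -52399; w = -33; T(2) = -3*(28) - 3*(-33) = 15; iterating: T(2)=15, T(3)=-129, T(4)=342, T(5)=-639, T(6)=891, T(7)=-756, T(8)=-405, T(9)=3483, T(10)=-9234; answer -9234
Part III: Y2 = -9234; c = 8; remainder = value at the root: 3*(8)^3 - 9*(8)^2 + 1*(8)^1 + 3 = (1536) + (-576) + (8) + (3) = 971; answer 971
Part IV: Y3 = 971; d = 1; cross terms: (1*-36 - -27*9)=207, (-27*30 - 39*-36)=594, (39*32 - 27*30)=438, (27*22 - -5*32)=754, (-5*9 - 1*22)=-67; twice the area = |1926| = 1926; area = 963; boundary points = 1 + 66 + 2 + 2 + 1 = 72; strictly interior points = area - boundary/2 + 1 = 928; answer 928

928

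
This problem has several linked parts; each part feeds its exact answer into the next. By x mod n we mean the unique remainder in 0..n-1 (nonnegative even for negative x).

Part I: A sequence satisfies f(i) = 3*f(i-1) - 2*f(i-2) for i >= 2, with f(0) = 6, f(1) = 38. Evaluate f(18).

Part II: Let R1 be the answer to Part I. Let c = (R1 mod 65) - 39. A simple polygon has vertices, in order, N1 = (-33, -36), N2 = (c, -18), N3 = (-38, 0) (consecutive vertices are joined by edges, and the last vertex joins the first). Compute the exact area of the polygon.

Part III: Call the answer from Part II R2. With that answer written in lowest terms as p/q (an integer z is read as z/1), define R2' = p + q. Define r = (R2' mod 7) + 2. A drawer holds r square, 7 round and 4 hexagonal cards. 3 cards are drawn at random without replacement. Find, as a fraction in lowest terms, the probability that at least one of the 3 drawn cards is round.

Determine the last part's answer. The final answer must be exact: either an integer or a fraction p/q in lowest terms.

47/52

Part I: f(2) = 3*(38) - 2*(6) = 102; iterating: f(2)=102, f(3)=230, f(4)=486, f(5)=998, f(6)=2022, f(7)=4070, f(8)=8166, f(9)=16358, f(10)=32742, f(11)=65510, f(12)=131046, f(13)=262118, f(14)=524262, f(15)=1048550, f(16)=2097126, f(17)=4194278, f(18)=8388582; answer 8388582
Part II: R1 = 8388582; c = -32; cross terms: (-33*-18 - -32*-36)=-558, (-32*0 - -38*-18)=-684, (-38*-36 - -33*0)=1368; twice the area = |126| = 126; area = 63; answer 63
Part III: R2 = 63; threaded value p + q = 64; r = 3; total draws C(14,3) = 364; complement C(7,3) = 35; favorable 364 - 35 = 329; P = 47/52; answer 47/52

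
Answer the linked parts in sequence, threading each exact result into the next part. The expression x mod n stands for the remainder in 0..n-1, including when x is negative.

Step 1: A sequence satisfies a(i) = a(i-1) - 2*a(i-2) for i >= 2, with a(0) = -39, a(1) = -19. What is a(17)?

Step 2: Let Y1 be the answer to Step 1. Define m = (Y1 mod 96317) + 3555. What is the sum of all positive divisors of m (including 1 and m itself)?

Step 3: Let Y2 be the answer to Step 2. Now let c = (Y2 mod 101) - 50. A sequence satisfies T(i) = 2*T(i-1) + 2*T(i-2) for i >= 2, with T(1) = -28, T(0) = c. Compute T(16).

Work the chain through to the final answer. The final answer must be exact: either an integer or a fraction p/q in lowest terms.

-159311872

Step 1: a(2) = 1*(-19) - 2*(-39) = 59; iterating: a(2)=59, a(3)=97, a(4)=-21, a(5)=-215, a(6)=-173, a(7)=257, a(8)=603, a(9)=89, a(10)=-1117, a(11)=-1295, a(12)=939, a(13)=3529, a(14)=1651, a(15)=-5407, a(16)=-8709, a(17)=2105; answer 2105
Step 2: Y1 = 2105; m = 5660; 5660 = 2^2 * 5 * 283; sigma = (1 + 2 + 4) * (1 + 5) * (1 + 283) = 7 * 6 * 284 = 11928; answer 11928
Step 3: Y2 = 11928; c = -40; T(2) = 2*(-28) + 2*(-40) = -136; iterating: T(2)=-136, T(3)=-328, T(4)=-928, T(5)=-2512, T(6)=-6880, T(7)=-18784, T(8)=-51328, T(9)=-140224, T(10)=-383104, T(11)=-1046656, T(12)=-2859520, T(13)=-7812352, T(14)=-21343744, T(15)=-58312192, T(16)=-159311872; answer -159311872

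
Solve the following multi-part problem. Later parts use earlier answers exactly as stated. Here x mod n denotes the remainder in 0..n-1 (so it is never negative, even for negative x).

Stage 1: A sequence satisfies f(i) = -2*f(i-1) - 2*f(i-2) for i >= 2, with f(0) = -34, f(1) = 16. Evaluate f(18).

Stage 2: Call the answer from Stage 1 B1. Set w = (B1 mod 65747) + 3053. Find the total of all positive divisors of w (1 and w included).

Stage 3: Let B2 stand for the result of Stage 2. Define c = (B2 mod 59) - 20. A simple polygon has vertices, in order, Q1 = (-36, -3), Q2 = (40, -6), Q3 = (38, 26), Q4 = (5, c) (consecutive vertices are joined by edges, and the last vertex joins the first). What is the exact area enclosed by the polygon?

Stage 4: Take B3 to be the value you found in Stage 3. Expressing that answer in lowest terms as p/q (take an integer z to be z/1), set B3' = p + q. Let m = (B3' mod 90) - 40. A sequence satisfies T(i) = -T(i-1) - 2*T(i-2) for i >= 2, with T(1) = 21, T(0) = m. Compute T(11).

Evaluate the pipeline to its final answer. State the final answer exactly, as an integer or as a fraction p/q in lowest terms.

65

Stage 1: f(2) = -2*(16) - 2*(-34) = 36; iterating: f(2)=36, f(3)=-104, f(4)=136, f(5)=-64, f(6)=-144, f(7)=416, f(8)=-544, f(9)=256, f(10)=576, f(11)=-1664, f(12)=2176, f(13)=-1024, f(14)=-2304, f(15)=6656, f(16)=-8704, f(17)=4096, f(18)=9216; answer 9216
Stage 2: B1 = 9216; w = 12269; 12269 is prime, so its only divisors are 1 and 12269; sigma = 1 + 12269 = 12270; answer 12270
Stage 3: B2 = 12270; c = 37; cross terms: (-36*-6 - 40*-3)=336, (40*26 - 38*-6)=1268, (38*37 - 5*26)=1276, (5*-3 - -36*37)=1317; twice the area = |4197| = 4197; area = 4197/2; answer 4197/2
Stage 4: B3 = 4197/2; threaded value p + q = 4199; m = 19; T(2) = -1*(21) - 2*(19) = -59; iterating: T(2)=-59, T(3)=17, T(4)=101, T(5)=-135, T(6)=-67, T(7)=337, T(8)=-203, T(9)=-471, T(10)=877, T(11)=65; answer 65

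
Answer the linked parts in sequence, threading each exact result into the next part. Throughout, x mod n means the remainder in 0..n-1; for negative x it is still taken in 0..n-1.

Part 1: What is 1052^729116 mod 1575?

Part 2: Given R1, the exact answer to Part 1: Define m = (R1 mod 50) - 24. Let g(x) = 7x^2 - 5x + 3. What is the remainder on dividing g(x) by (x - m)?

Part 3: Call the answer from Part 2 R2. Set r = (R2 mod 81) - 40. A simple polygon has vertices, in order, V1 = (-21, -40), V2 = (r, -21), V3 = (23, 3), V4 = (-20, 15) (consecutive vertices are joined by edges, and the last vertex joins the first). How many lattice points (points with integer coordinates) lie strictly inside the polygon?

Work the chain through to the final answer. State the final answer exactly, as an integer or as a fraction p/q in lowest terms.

1134

Part 1: squarings mod 1575: 1052^1=1052, 1052^2=1054, 1052^4=541, 1052^8=1306, 1052^16=1486, 1052^32=46, 1052^64=541, 1052^128=1306, 1052^256=1486, 1052^512=46, 1052^1024=541, 1052^2048=1306, 1052^4096=1486, 1052^8192=46, 1052^16384=541, 1052^32768=1306, 1052^65536=1486, 1052^131072=46, 1052^262144=541, 1052^524288=1306; 1052^729116 = 1052^4 * 1052^8 * 1052^16 * 1052^8192 * 1052^65536 * 1052^131072 * 1052^524288 = 361 (mod 1575); answer 361
Part 2: R1 = 361; m = -13; remainder = value at the root: 7*(-13)^2 - 5*(-13)^1 + 3 = (1183) + (65) + (3) = 1251; answer 1251
Part 3: R2 = 1251; r = -4; cross terms: (-21*-21 - -4*-40)=281, (-4*3 - 23*-21)=471, (23*15 - -20*3)=405, (-20*-40 - -21*15)=1115; twice the area = |2272| = 2272; area = 1136; boundary points = 1 + 3 + 1 + 1 = 6; strictly interior points = area - boundary/2 + 1 = 1134; answer 1134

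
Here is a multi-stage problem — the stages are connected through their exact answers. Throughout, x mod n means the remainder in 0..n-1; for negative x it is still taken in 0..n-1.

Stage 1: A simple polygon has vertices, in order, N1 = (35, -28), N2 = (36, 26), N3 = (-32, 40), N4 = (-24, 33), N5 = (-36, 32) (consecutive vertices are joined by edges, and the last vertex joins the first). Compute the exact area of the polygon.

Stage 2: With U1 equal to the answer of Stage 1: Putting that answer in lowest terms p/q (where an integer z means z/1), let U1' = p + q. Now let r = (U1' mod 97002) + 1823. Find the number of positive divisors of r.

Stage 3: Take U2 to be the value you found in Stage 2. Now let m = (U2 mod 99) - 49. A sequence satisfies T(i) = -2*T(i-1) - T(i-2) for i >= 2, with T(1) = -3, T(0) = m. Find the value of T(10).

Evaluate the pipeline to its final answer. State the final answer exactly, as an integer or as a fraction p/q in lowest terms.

363

Stage 1: cross terms: (35*26 - 36*-28)=1918, (36*40 - -32*26)=2272, (-32*33 - -24*40)=-96, (-24*32 - -36*33)=420, (-36*-28 - 35*32)=-112; twice the area = |4402| = 4402; area = 2201; answer 2201
Stage 2: U1 = 2201; threaded value p + q = 2202; r = 4025; 4025 = 5^2 * 7 * 23; number of divisors = (2+1) * (1+1) * (1+1) = 12; answer 12
Stage 3: U2 = 12; m = -37; T(2) = -2*(-3) - 1*(-37) = 43; iterating: T(2)=43, T(3)=-83, T(4)=123, T(5)=-163, T(6)=203, T(7)=-243, T(8)=283, T(9)=-323, T(10)=363; answer 363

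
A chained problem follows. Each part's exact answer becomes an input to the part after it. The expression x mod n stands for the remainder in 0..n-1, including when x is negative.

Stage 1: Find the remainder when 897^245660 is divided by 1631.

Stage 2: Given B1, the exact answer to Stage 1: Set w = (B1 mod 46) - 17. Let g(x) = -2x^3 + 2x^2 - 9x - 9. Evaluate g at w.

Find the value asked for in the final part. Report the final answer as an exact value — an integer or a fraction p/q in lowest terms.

-18

Stage 1: squarings mod 1631: 897^1=897, 897^2=526, 897^4=1037, 897^8=540, 897^16=1282, 897^32=1107, 897^64=568, 897^128=1317, 897^256=736, 897^512=204, 897^1024=841, 897^2048=1058, 897^4096=498, 897^8192=92, 897^16384=309, 897^32768=883, 897^65536=71, 897^131072=148; 897^245660 = 897^4 * 897^8 * 897^16 * 897^128 * 897^256 * 897^512 * 897^1024 * 897^2048 * 897^4096 * 897^8192 * 897^32768 * 897^65536 * 897^131072 = 1352 (mod 1631); answer 1352
Stage 2: B1 = 1352; w = 1; -2*(1)^3 + 2*(1)^2 - 9*(1)^1 - 9 = (-2) + (2) + (-9) + (-9) = -18; answer -18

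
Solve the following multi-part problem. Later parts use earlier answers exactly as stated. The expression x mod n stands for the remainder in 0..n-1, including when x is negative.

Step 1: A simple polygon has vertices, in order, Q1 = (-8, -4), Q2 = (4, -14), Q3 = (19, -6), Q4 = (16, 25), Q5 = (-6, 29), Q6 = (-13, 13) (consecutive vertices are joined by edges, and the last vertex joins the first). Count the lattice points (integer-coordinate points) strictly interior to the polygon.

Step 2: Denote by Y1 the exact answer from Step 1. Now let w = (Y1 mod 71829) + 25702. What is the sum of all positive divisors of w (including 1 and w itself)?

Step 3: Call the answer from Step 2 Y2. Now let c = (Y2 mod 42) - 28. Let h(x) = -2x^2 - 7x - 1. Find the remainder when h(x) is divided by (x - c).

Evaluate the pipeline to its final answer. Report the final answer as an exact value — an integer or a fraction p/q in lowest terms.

Step 1: cross terms: (-8*-14 - 4*-4)=128, (4*-6 - 19*-14)=242, (19*25 - 16*-6)=571, (16*29 - -6*25)=614, (-6*13 - -13*29)=299, (-13*-4 - -8*13)=156; twice the area = |2010| = 2010; area = 1005; boundary points = 2 + 1 + 1 + 2 + 1 + 1 = 8; strictly interior points = area - boundary/2 + 1 = 1002; answer 1002
Step 2: Y1 = 1002; w = 26704; 26704 = 2^4 * 1669; sigma = (1 + 2 + 4 + 8 + 16) * (1 + 1669) = 31 * 1670 = 51770; answer 51770
Step 3: Y2 = 51770; c = -2; remainder = value at the root: -2*(-2)^2 - 7*(-2)^1 - 1 = (-8) + (14) + (-1) = 5; answer 5

5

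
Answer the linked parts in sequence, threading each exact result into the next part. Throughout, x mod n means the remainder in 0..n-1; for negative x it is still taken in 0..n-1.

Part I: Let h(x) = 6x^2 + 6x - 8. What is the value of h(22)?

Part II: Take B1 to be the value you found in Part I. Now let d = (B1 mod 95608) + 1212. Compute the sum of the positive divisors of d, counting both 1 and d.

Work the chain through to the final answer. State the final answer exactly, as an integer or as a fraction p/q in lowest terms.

10044

Part I: 6*(22)^2 + 6*(22)^1 - 8 = (2904) + (132) + (-8) = 3028; answer 3028
Part II: B1 = 3028; d = 4240; 4240 = 2^4 * 5 * 53; sigma = (1 + 2 + 4 + 8 + 16) * (1 + 5) * (1 + 53) = 31 * 6 * 54 = 10044; answer 10044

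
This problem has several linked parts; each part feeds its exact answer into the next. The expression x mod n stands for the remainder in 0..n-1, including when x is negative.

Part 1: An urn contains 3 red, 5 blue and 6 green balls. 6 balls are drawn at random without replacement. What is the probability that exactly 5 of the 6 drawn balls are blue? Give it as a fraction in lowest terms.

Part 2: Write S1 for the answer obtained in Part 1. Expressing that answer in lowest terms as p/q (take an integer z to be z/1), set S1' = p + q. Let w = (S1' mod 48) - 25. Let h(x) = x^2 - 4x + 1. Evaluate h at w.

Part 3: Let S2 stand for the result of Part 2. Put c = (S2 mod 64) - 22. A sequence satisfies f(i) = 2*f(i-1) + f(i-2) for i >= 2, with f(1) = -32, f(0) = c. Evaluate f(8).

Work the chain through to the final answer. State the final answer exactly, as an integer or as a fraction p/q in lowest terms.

-11704

Part 1: total draws C(14,6) = 3003; favorable C(5,5)*C(9,1) = 9; P = 3/1001; answer 3/1001
Part 2: S1 = 3/1001; threaded value p + q = 1004; w = 19; 1*(19)^2 - 4*(19)^1 + 1 = (361) + (-76) + (1) = 286; answer 286
Part 3: S2 = 286; c = 8; f(2) = 2*(-32) + 1*(8) = -56; iterating: f(2)=-56, f(3)=-144, f(4)=-344, f(5)=-832, f(6)=-2008, f(7)=-4848, f(8)=-11704; answer -11704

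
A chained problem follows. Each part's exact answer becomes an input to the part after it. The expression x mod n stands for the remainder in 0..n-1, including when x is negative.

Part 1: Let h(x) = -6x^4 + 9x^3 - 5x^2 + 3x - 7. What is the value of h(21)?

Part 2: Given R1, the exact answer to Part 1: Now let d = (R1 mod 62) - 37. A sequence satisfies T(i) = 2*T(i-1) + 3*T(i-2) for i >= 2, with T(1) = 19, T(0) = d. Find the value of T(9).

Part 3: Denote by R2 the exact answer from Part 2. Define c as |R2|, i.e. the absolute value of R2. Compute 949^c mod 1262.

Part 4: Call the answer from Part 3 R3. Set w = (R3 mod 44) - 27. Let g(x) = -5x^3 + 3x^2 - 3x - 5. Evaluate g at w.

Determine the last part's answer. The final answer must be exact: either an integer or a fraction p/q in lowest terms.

-39

Part 1: -6*(21)^4 + 9*(21)^3 - 5*(21)^2 + 3*(21)^1 - 7 = (-1166886) + (83349) + (-2205) + (63) + (-7) = -1085686; answer -1085686
Part 2: R1 = -1085686; d = 21; T(2) = 2*(19) + 3*(21) = 101; iterating: T(2)=101, T(3)=259, T(4)=821, T(5)=2419, T(6)=7301, T(7)=21859, T(8)=65621, T(9)=196819; answer 196819
Part 3: R2 = 196819; c = 196819; squarings mod 1262: 949^1=949, 949^2=795, 949^4=1025, 949^8=641, 949^16=731, 949^32=535, 949^64=1013, 949^128=163, 949^256=67, 949^512=703, 949^1024=767, 949^2048=197, 949^4096=949, 949^8192=795, 949^16384=1025, 949^32768=641, 949^65536=731, 949^131072=535; 949^196819 = 949^1 * 949^2 * 949^16 * 949^64 * 949^128 * 949^65536 * 949^131072 = 337 (mod 1262); answer 337
Part 4: R3 = 337; w = 2; -5*(2)^3 + 3*(2)^2 - 3*(2)^1 - 5 = (-40) + (12) + (-6) + (-5) = -39; answer -39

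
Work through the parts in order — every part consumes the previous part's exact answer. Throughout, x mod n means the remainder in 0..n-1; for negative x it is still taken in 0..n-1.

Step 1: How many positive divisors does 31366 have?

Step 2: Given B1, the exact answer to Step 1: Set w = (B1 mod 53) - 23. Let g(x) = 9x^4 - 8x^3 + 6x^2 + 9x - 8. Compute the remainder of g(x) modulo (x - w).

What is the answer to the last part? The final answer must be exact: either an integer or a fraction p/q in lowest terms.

Step 1: 31366 = 2 * 15683; number of divisors = (1+1) * (1+1) = 4; answer 4
Step 2: B1 = 4; w = -19; remainder = value at the root: 9*(-19)^4 - 8*(-19)^3 + 6*(-19)^2 + 9*(-19)^1 - 8 = (1172889) + (54872) + (2166) + (-171) + (-8) = 1229748; answer 1229748

1229748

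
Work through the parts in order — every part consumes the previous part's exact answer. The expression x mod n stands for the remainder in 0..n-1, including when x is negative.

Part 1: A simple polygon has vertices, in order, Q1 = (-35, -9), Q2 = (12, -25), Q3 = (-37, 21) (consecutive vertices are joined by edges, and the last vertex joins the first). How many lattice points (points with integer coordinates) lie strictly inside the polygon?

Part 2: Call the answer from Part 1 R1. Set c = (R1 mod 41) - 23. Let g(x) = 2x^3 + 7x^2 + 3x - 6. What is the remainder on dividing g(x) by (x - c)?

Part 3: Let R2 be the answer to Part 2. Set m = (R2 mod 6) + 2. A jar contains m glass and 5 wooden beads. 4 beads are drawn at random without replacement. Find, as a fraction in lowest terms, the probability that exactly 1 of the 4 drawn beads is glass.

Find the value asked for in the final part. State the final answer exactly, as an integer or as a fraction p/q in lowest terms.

Part 1: cross terms: (-35*-25 - 12*-9)=983, (12*21 - -37*-25)=-673, (-37*-9 - -35*21)=1068; twice the area = |1378| = 1378; area = 689; boundary points = 1 + 1 + 2 = 4; strictly interior points = area - boundary/2 + 1 = 688; answer 688
Part 2: R1 = 688; c = 9; remainder = value at the root: 2*(9)^3 + 7*(9)^2 + 3*(9)^1 - 6 = (1458) + (567) + (27) + (-6) = 2046; answer 2046
Part 3: R2 = 2046; m = 2; total draws C(7,4) = 35; favorable C(2,1)*C(5,3) = 20; P = 4/7; answer 4/7

4/7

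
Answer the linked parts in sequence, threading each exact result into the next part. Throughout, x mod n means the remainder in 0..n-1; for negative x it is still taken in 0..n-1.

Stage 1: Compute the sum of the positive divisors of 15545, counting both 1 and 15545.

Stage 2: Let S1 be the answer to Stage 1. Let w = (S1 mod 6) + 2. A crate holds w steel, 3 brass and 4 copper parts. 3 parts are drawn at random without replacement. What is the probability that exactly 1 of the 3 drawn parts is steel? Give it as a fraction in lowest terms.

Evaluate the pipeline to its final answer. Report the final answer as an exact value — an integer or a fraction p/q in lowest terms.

Stage 1: 15545 = 5 * 3109; sigma = (1 + 5) * (1 + 3109) = 6 * 3110 = 18660; answer 18660
Stage 2: S1 = 18660; w = 2; total draws C(9,3) = 84; favorable C(2,1)*C(7,2) = 42; P = 1/2; answer 1/2

1/2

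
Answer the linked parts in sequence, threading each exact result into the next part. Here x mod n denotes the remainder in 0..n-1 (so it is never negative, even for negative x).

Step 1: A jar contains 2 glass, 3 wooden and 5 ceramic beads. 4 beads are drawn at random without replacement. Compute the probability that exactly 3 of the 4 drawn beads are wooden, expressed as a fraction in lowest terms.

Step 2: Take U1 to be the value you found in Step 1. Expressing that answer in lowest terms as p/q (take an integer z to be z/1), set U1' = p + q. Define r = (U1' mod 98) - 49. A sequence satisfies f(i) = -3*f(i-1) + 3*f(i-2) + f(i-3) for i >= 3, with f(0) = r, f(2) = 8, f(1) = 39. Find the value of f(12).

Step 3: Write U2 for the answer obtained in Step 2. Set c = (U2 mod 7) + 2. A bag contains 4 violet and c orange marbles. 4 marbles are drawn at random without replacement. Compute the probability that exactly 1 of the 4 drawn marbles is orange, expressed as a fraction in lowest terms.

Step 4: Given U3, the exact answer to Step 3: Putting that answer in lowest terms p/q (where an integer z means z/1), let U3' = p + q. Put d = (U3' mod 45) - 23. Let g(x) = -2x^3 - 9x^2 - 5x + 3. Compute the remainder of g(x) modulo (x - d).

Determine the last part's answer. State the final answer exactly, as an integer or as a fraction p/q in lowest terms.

Step 1: total draws C(10,4) = 210; favorable C(3,3)*C(7,1) = 7; P = 1/30; answer 1/30
Step 2: U1 = 1/30; threaded value p + q = 31; r = -18; f(3) = -3*(8) + 3*(39) + 1*(-18) = 75; iterating: f(3)=75, f(4)=-162, f(5)=719, f(6)=-2568, f(7)=9699, f(8)=-36082, f(9)=134775, f(10)=-502872, f(11)=1876859, f(12)=-7004418; answer -7004418
Step 3: U2 = -7004418; c = 8; total draws C(12,4) = 495; favorable C(8,1)*C(4,3) = 32; P = 32/495; answer 32/495
Step 4: U3 = 32/495; threaded value p + q = 527; d = 9; remainder = value at the root: -2*(9)^3 - 9*(9)^2 - 5*(9)^1 + 3 = (-1458) + (-729) + (-45) + (3) = -2229; answer -2229

-2229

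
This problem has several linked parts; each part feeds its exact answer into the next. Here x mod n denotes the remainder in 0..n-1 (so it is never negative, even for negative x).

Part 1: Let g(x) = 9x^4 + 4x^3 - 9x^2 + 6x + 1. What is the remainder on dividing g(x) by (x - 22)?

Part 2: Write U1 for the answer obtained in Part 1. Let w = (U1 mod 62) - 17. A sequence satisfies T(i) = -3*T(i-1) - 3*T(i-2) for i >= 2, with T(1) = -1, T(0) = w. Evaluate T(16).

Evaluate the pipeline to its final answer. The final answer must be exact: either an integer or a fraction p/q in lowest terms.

-387099

Part 1: remainder = value at the root: 9*(22)^4 + 4*(22)^3 - 9*(22)^2 + 6*(22)^1 + 1 = (2108304) + (42592) + (-4356) + (132) + (1) = 2146673; answer 2146673
Part 2: U1 = 2146673; w = 30; T(2) = -3*(-1) - 3*(30) = -87; iterating: T(2)=-87, T(3)=264, T(4)=-531, T(5)=801, T(6)=-810, T(7)=27, T(8)=2349, T(9)=-7128, T(10)=14337, T(11)=-21627, T(12)=21870, T(13)=-729, T(14)=-63423, T(15)=192456, T(16)=-387099; answer -387099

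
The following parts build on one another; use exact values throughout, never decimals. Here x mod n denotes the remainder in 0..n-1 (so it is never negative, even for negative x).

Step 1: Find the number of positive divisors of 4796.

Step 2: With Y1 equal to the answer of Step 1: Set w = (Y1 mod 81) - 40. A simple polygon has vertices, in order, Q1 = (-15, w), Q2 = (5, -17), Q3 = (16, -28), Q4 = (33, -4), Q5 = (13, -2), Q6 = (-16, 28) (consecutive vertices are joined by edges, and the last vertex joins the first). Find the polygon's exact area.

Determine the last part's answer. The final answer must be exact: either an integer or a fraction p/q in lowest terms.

Step 1: 4796 = 2^2 * 11 * 109; number of divisors = (2+1) * (1+1) * (1+1) = 12; answer 12
Step 2: Y1 = 12; w = -28; cross terms: (-15*-17 - 5*-28)=395, (5*-28 - 16*-17)=132, (16*-4 - 33*-28)=860, (33*-2 - 13*-4)=-14, (13*28 - -16*-2)=332, (-16*-28 - -15*28)=868; twice the area = |2573| = 2573; area = 2573/2; answer 2573/2

2573/2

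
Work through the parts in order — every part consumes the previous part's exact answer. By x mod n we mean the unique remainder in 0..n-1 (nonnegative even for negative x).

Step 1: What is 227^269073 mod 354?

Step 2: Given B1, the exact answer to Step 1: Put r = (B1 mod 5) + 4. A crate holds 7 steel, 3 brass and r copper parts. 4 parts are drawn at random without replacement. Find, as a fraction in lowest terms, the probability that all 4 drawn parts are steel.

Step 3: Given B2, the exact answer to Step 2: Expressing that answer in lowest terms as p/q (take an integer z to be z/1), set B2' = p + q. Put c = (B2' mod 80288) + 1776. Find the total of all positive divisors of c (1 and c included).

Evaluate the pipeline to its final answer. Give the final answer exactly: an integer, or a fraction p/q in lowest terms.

Step 1: squarings mod 354: 227^1=227, 227^2=199, 227^4=307, 227^8=85, 227^16=145, 227^32=139, 227^64=205, 227^128=253, 227^256=289, 227^512=331, 227^1024=175, 227^2048=181, 227^4096=193, 227^8192=79, 227^16384=223, 227^32768=169, 227^65536=241, 227^131072=25, 227^262144=271; 227^269073 = 227^1 * 227^16 * 227^256 * 227^512 * 227^2048 * 227^4096 * 227^262144 = 221 (mod 354); answer 221
Step 2: B1 = 221; r = 5; total draws C(15,4) = 1365; favorable C(7,4) = 35; P = 1/39; answer 1/39
Step 3: B2 = 1/39; threaded value p + q = 40; c = 1816; 1816 = 2^3 * 227; sigma = (1 + 2 + 4 + 8) * (1 + 227) = 15 * 228 = 3420; answer 3420

3420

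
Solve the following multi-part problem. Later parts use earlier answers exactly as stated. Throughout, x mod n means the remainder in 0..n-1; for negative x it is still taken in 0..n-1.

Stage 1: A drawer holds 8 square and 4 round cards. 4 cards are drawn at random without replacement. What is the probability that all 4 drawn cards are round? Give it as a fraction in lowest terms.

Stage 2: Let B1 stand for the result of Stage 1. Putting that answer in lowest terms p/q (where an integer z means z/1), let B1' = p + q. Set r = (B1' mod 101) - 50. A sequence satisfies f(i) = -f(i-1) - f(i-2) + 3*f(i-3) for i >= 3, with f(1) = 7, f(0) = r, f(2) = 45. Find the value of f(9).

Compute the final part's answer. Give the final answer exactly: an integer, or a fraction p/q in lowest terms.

167

Stage 1: total draws C(12,4) = 495; favorable C(4,4) = 1; P = 1/495; answer 1/495
Stage 2: B1 = 1/495; threaded value p + q = 496; r = 42; f(3) = -1*(45) - 1*(7) + 3*(42) = 74; iterating: f(3)=74, f(4)=-98, f(5)=159, f(6)=161, f(7)=-614, f(8)=930, f(9)=167; answer 167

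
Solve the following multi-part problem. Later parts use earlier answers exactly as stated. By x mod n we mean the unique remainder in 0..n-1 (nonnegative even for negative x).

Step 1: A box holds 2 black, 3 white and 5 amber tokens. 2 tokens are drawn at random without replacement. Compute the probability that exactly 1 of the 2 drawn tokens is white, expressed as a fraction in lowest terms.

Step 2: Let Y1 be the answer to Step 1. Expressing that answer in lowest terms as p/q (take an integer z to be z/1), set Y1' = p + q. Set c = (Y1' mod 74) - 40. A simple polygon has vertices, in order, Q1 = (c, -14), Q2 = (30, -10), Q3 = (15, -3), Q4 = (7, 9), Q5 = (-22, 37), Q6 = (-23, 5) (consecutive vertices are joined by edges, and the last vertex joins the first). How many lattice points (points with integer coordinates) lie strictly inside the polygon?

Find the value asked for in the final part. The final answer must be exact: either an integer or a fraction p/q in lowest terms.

Step 1: total draws C(10,2) = 45; favorable C(3,1)*C(7,1) = 21; P = 7/15; answer 7/15
Step 2: Y1 = 7/15; threaded value p + q = 22; c = -18; cross terms: (-18*-10 - 30*-14)=600, (30*-3 - 15*-10)=60, (15*9 - 7*-3)=156, (7*37 - -22*9)=457, (-22*5 - -23*37)=741, (-23*-14 - -18*5)=412; twice the area = |2426| = 2426; area = 1213; boundary points = 4 + 1 + 4 + 1 + 1 + 1 = 12; strictly interior points = area - boundary/2 + 1 = 1208; answer 1208

1208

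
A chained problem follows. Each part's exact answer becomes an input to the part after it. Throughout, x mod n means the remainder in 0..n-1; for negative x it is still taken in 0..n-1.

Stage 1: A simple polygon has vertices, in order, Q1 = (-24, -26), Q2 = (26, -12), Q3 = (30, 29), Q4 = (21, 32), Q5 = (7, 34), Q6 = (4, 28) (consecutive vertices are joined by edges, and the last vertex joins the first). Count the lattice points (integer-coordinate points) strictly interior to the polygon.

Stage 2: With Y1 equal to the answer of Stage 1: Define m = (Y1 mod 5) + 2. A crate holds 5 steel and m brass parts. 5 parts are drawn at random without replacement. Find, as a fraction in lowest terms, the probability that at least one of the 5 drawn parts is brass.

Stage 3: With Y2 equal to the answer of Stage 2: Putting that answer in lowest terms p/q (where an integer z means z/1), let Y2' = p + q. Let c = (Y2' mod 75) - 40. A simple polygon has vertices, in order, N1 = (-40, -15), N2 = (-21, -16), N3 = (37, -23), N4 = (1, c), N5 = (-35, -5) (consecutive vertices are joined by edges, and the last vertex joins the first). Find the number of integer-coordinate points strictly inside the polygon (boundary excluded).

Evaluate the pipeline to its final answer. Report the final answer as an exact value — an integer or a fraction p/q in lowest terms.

Stage 1: cross terms: (-24*-12 - 26*-26)=964, (26*29 - 30*-12)=1114, (30*32 - 21*29)=351, (21*34 - 7*32)=490, (7*28 - 4*34)=60, (4*-26 - -24*28)=568; twice the area = |3547| = 3547; area = 3547/2; boundary points = 2 + 1 + 3 + 2 + 3 + 2 = 13; strictly interior points = area - boundary/2 + 1 = 1768; answer 1768
Stage 2: Y1 = 1768; m = 5; total draws C(10,5) = 252; complement C(5,5) = 1; favorable 252 - 1 = 251; P = 251/252; answer 251/252
Stage 3: Y2 = 251/252; threaded value p + q = 503; c = 13; cross terms: (-40*-16 - -21*-15)=325, (-21*-23 - 37*-16)=1075, (37*13 - 1*-23)=504, (1*-5 - -35*13)=450, (-35*-15 - -40*-5)=325; twice the area = |2679| = 2679; area = 2679/2; boundary points = 1 + 1 + 36 + 18 + 5 = 61; strictly interior points = area - boundary/2 + 1 = 1310; answer 1310

1310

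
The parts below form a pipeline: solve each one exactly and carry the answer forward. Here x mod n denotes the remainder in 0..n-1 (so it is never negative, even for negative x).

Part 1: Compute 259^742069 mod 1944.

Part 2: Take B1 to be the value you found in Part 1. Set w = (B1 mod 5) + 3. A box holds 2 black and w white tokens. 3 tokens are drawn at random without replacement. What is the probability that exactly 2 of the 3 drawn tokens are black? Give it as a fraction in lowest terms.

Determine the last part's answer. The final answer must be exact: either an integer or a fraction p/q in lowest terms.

1/7

Part 1: squarings mod 1944: 259^1=259, 259^2=985, 259^4=169, 259^8=1345, 259^16=1105, 259^32=193, 259^64=313, 259^128=769, 259^256=385, 259^512=481, 259^1024=25, 259^2048=625, 259^4096=1825, 259^8192=553, 259^16384=601, 259^32768=1561, 259^65536=889, 259^131072=1057, 259^262144=1393, 259^524288=337; 259^742069 = 259^1 * 259^4 * 259^16 * 259^32 * 259^128 * 259^512 * 259^4096 * 259^16384 * 259^65536 * 259^131072 * 259^524288 = 907 (mod 1944); answer 907
Part 2: B1 = 907; w = 5; total draws C(7,3) = 35; favorable C(2,2)*C(5,1) = 5; P = 1/7; answer 1/7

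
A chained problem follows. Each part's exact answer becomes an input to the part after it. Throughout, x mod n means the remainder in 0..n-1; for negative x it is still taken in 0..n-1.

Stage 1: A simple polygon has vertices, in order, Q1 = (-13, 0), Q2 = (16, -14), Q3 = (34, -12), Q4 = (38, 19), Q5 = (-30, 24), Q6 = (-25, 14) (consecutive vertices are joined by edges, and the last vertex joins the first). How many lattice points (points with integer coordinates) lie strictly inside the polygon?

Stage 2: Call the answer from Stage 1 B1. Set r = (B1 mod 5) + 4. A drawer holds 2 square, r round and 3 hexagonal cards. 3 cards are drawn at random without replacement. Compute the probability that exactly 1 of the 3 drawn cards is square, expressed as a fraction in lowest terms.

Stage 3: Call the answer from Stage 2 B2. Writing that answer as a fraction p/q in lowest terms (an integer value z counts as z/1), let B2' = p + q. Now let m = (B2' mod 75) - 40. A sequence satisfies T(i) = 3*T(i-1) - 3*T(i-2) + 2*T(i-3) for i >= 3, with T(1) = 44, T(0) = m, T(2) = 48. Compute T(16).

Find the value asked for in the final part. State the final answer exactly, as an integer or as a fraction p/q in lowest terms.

-305888

Stage 1: cross terms: (-13*-14 - 16*0)=182, (16*-12 - 34*-14)=284, (34*19 - 38*-12)=1102, (38*24 - -30*19)=1482, (-30*14 - -25*24)=180, (-25*0 - -13*14)=182; twice the area = |3412| = 3412; area = 1706; boundary points = 1 + 2 + 1 + 1 + 5 + 2 = 12; strictly interior points = area - boundary/2 + 1 = 1701; answer 1701
Stage 2: B1 = 1701; r = 5; total draws C(10,3) = 120; favorable C(2,1)*C(8,2) = 56; P = 7/15; answer 7/15
Stage 3: B2 = 7/15; threaded value p + q = 22; m = -18; T(3) = 3*(48) - 3*(44) + 2*(-18) = -24; iterating: T(3)=-24, T(4)=-128, T(5)=-216, T(6)=-312, T(7)=-544, T(8)=-1128, T(9)=-2376, T(10)=-4832, T(11)=-9624, T(12)=-19128, T(13)=-38176, T(14)=-76392, T(15)=-152904, T(16)=-305888; answer -305888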